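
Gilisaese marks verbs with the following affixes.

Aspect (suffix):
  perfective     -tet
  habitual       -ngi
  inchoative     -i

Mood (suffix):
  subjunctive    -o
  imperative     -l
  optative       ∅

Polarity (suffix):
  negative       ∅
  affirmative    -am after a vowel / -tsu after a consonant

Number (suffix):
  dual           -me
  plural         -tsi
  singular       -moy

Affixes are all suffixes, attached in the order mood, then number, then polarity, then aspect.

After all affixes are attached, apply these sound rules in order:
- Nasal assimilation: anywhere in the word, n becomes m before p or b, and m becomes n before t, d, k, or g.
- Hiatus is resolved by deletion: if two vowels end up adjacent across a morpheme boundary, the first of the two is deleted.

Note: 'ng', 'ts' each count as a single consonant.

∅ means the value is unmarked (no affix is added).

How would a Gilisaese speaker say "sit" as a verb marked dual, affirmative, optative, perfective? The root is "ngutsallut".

ngutsallutmantet

mood = optative: zero marking, form stays ngutsallut.
Attach number dual -me → ngutsallutme.
Attach polarity affirmative -am (after vowel 'e') → ngutsallutmeam.
Attach aspect perfective -tet → ngutsallutmeamtet.
Apply nasal assimilation: ngutsallutmeamtet → ngutsallutmeantet.
Apply vowel deletion: ngutsallutmeantet → ngutsallutmantet.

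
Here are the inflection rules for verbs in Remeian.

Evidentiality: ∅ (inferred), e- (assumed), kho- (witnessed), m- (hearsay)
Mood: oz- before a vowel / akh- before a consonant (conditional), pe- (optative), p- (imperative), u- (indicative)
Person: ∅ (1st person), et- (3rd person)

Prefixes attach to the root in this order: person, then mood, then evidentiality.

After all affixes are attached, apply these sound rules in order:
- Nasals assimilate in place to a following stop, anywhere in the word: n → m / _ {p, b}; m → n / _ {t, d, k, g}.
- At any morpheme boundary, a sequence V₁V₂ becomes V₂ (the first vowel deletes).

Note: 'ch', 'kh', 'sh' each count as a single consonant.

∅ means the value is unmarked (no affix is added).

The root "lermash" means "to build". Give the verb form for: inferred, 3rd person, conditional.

Attach person 3rd person et- → etlermash.
Attach mood conditional oz- (before vowel 'e') → ozetlermash.
evidentiality = inferred: zero marking, form stays ozetlermash.
Nasal assimilation: no change.
Vowel deletion: no change.

ozetlermash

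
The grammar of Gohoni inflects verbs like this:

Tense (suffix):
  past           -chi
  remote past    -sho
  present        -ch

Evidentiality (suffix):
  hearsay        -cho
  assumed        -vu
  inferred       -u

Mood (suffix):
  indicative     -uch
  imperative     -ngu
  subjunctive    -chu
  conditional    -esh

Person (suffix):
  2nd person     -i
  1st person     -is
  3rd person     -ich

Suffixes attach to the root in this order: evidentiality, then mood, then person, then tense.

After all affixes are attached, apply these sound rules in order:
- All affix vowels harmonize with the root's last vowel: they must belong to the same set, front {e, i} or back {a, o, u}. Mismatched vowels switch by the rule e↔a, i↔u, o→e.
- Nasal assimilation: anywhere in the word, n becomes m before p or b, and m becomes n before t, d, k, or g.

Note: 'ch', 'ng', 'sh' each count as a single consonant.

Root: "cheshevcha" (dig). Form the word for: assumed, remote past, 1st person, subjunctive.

Attach evidentiality assumed -vu → cheshevchavu.
Attach mood subjunctive -chu → cheshevchavuchu.
Attach person 1st person -is → cheshevchavuchuis.
Attach tense remote past -sho → cheshevchavuchuissho.
Apply vowel harmony: cheshevchavuchuissho → cheshevchavuchuussho.
Nasal assimilation: no change.

cheshevchavuchuussho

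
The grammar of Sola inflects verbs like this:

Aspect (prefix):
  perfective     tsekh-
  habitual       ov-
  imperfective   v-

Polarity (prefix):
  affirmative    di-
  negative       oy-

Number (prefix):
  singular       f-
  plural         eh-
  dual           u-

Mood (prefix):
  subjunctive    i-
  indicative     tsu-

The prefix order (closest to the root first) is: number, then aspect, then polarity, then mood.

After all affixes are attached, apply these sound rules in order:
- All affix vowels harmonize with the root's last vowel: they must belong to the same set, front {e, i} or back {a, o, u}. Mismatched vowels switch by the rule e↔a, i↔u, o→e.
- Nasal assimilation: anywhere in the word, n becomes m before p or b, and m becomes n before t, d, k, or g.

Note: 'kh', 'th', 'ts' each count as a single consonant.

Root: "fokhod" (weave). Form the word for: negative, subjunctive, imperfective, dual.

uoyvufokhod

Attach number dual u- → ufokhod.
Attach aspect imperfective v- → vufokhod.
Attach polarity negative oy- → oyvufokhod.
Attach mood subjunctive i- → ioyvufokhod.
Apply vowel harmony: ioyvufokhod → uoyvufokhod.
Nasal assimilation: no change.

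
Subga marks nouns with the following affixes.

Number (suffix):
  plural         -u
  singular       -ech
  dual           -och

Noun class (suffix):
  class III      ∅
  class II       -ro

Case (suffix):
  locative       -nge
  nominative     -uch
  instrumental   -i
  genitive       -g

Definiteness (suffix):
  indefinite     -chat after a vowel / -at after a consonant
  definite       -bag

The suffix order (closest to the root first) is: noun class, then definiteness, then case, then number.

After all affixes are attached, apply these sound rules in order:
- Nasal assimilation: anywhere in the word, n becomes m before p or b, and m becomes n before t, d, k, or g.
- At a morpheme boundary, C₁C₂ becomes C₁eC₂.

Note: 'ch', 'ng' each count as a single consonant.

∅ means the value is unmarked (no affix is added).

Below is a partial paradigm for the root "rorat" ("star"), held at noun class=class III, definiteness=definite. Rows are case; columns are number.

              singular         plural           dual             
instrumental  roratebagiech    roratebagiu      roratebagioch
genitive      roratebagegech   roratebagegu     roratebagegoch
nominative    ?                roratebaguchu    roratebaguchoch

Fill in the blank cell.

noun class = class III: zero marking, form stays rorat.
Attach definiteness definite -bag → roratbag.
Attach case nominative -uch → roratbaguch.
Attach number singular -ech → roratbaguchech.
Nasal assimilation: no change.
Apply epenthesis: roratbaguchech → roratebaguchech.

roratebaguchech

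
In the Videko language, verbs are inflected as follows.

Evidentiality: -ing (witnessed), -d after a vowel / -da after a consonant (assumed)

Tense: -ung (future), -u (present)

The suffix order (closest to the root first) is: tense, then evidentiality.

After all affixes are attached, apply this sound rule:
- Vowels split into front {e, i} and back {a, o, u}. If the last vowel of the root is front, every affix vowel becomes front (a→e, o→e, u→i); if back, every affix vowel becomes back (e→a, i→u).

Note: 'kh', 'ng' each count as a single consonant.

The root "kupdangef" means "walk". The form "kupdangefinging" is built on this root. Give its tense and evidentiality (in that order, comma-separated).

Segment: kupdangef-ung-ing.
tense: -ung → future.
evidentiality: -ing → witnessed.

future, witnessed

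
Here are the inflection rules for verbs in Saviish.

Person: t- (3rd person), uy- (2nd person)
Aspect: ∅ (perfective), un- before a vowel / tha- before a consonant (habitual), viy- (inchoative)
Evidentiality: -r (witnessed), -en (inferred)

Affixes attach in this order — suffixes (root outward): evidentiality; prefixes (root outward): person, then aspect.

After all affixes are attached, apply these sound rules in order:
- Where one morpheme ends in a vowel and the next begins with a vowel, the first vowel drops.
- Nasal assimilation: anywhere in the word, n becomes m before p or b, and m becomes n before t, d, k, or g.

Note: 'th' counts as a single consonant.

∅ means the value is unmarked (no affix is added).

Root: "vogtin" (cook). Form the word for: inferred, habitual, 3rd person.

Attach evidentiality inferred -en → vogtinen.
Attach person 3rd person t- → tvogtinen.
Attach aspect habitual tha- (before consonant 't') → thatvogtinen.
Vowel deletion: no change.
Nasal assimilation: no change.

thatvogtinen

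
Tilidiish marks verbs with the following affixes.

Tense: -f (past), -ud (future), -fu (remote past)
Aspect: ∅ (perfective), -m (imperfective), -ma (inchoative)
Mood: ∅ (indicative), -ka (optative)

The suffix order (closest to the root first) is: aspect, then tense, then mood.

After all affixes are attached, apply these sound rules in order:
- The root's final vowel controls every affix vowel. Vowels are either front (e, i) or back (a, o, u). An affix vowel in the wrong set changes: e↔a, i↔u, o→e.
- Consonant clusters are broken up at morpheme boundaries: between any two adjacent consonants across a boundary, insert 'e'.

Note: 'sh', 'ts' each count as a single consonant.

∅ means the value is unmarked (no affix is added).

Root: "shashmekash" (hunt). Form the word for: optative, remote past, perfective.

shashmekashefuka

aspect = perfective: zero marking, form stays shashmekash.
Attach tense remote past -fu → shashmekashfu.
Attach mood optative -ka → shashmekashfuka.
Vowel harmony: no change.
Apply epenthesis: shashmekashfuka → shashmekashefuka.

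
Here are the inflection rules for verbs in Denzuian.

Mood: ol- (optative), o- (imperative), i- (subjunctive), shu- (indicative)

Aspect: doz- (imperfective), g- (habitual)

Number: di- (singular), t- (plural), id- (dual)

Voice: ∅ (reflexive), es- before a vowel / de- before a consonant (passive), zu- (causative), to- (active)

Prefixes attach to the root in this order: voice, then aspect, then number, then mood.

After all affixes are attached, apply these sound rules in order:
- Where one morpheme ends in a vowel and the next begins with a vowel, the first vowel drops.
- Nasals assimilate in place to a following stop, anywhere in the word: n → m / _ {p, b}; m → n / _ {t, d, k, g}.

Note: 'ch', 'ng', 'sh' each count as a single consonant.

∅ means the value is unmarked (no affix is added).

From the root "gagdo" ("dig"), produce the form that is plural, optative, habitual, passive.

Attach voice passive de- (before consonant 'g') → degagdo.
Attach aspect habitual g- → gdegagdo.
Attach number plural t- → tgdegagdo.
Attach mood optative ol- → oltgdegagdo.
Vowel deletion: no change.
Nasal assimilation: no change.

oltgdegagdo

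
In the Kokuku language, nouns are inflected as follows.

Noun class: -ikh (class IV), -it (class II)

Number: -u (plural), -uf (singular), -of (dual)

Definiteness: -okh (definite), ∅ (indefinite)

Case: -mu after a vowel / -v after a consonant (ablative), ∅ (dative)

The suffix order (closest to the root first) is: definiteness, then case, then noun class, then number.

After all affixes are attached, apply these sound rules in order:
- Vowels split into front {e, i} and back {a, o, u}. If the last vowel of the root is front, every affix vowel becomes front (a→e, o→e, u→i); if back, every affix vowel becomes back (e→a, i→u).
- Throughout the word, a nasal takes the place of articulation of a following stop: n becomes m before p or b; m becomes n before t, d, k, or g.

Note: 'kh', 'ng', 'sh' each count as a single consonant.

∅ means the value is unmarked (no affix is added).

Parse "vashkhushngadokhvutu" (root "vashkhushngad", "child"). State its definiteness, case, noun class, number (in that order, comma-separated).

Segment: vashkhushngad-okh-v-it-u.
definiteness: -okh → definite.
case: -mu/v → ablative.
noun class: -it → class II.
number: -u → plural.

definite, ablative, class II, plural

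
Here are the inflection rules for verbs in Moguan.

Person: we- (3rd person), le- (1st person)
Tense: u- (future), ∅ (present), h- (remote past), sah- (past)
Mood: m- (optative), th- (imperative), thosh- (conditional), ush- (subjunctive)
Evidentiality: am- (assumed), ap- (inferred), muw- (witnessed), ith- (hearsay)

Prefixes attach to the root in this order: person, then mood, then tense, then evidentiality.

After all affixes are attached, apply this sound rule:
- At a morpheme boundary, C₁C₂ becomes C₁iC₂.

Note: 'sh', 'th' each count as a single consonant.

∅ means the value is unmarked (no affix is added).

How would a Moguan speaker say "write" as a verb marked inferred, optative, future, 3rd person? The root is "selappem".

apumiweselappem

Attach person 3rd person we- → weselappem.
Attach mood optative m- → mweselappem.
Attach tense future u- → umweselappem.
Attach evidentiality inferred ap- → apumweselappem.
Apply epenthesis: apumweselappem → apumiweselappem.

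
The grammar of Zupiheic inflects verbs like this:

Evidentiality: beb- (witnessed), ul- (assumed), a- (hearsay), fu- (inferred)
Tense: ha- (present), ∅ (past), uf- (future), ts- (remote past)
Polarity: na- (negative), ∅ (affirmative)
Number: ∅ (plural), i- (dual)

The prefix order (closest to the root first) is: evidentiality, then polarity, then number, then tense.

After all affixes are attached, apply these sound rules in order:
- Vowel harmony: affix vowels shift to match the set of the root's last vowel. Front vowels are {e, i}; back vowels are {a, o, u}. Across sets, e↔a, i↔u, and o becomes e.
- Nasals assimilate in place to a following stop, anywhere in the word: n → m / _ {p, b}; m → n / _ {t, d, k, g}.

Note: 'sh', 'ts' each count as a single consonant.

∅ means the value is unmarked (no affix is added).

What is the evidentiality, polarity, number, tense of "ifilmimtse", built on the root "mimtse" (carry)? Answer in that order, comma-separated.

assumed, affirmative, plural, future

Segment: uf-ul-mimtse.
evidentiality: ul- → assumed.
polarity: ∅ → affirmative.
number: ∅ → plural.
tense: uf- → future.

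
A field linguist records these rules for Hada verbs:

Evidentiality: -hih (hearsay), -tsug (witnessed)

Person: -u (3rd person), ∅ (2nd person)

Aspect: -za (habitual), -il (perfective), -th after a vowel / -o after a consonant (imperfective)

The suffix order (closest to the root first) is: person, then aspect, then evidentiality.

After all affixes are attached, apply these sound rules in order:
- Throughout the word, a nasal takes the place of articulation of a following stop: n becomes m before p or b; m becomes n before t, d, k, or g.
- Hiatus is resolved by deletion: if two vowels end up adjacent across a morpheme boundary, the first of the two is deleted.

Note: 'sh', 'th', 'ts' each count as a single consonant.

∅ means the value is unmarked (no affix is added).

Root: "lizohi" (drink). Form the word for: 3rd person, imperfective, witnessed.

lizohuthtsug

Attach person 3rd person -u → lizohiu.
Attach aspect imperfective -th (after vowel 'u') → lizohiuth.
Attach evidentiality witnessed -tsug → lizohiuthtsug.
Nasal assimilation: no change.
Apply vowel deletion: lizohiuthtsug → lizohuthtsug.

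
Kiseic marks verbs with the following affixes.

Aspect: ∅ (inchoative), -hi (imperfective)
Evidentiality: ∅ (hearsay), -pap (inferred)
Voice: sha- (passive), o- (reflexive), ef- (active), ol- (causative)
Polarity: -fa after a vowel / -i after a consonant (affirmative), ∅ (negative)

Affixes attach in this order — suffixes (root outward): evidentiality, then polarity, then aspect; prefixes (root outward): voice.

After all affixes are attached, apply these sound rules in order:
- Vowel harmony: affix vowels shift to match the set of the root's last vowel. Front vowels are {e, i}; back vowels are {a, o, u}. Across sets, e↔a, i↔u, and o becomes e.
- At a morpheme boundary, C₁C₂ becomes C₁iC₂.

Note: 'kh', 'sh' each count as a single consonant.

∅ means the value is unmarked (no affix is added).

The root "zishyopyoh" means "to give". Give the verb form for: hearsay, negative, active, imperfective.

afizishyopyohihu

evidentiality = hearsay: zero marking, form stays zishyopyoh.
Attach voice active ef- → efzishyopyoh.
polarity = negative: zero marking, form stays efzishyopyoh.
Attach aspect imperfective -hi → efzishyopyohhi.
Apply vowel harmony: efzishyopyohhi → afzishyopyohhu.
Apply epenthesis: afzishyopyohhu → afizishyopyohihu.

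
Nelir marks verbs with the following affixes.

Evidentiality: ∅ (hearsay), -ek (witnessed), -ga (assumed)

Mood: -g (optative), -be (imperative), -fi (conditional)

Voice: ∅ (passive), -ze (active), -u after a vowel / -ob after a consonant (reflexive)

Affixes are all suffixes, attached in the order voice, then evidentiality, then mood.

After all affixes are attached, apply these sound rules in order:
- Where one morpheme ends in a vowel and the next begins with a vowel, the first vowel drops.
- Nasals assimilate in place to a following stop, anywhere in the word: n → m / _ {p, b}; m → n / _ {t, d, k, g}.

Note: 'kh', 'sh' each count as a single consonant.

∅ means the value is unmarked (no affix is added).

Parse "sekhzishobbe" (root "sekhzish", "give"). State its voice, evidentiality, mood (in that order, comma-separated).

reflexive, hearsay, imperative

Segment: sekhzish-ob-be.
voice: -u/ob → reflexive.
evidentiality: ∅ → hearsay.
mood: -be → imperative.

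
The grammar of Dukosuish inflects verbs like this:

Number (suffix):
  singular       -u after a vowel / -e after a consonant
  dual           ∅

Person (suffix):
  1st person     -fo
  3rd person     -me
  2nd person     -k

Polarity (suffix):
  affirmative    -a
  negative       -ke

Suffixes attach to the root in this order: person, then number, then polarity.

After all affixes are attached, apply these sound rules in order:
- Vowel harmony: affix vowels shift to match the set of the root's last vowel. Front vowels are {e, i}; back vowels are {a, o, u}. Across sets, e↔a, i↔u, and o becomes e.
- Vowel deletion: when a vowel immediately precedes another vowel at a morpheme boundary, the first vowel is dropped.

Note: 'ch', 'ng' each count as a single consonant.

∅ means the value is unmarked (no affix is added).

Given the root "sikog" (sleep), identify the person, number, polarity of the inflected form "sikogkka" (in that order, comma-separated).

Segment: sikog-k-ke.
person: -k → 2nd person.
number: ∅ → dual.
polarity: -ke → negative.

2nd person, dual, negative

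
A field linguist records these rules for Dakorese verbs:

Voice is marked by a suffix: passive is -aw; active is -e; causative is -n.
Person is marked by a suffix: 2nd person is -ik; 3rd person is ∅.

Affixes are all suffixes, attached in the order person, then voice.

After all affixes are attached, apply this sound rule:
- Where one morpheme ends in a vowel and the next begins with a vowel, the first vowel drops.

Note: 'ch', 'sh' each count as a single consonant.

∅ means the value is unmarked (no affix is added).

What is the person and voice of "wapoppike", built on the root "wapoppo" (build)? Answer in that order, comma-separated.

2nd person, active

Segment: wapoppo-ik-e.
person: -ik → 2nd person.
voice: -e → active.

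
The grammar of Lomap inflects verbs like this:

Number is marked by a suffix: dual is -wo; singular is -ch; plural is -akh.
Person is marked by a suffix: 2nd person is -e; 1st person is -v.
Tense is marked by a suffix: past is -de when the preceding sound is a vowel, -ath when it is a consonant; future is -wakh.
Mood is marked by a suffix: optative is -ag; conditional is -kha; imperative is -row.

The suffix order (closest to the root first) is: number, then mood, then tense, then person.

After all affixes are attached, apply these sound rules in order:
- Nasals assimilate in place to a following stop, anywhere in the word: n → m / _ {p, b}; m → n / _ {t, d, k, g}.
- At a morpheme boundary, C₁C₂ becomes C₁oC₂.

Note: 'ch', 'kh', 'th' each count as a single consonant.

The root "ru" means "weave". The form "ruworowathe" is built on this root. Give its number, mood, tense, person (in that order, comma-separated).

dual, imperative, past, 2nd person

Segment: ru-wo-row-ath-e.
number: -wo → dual.
mood: -row → imperative.
tense: -de/ath → past.
person: -e → 2nd person.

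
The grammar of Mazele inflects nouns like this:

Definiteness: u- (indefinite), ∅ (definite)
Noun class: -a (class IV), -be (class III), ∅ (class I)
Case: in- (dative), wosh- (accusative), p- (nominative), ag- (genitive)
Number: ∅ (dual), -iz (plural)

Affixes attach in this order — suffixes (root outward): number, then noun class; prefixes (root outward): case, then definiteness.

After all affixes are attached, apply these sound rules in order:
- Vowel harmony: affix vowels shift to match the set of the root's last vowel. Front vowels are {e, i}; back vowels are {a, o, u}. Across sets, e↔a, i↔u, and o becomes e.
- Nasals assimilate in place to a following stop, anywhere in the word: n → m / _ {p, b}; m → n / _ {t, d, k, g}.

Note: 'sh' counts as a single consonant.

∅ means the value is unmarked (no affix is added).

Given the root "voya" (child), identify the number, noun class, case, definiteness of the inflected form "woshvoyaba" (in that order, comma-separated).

dual, class III, accusative, definite

Segment: wosh-voya-be.
number: ∅ → dual.
noun class: -be → class III.
case: wosh- → accusative.
definiteness: ∅ → definite.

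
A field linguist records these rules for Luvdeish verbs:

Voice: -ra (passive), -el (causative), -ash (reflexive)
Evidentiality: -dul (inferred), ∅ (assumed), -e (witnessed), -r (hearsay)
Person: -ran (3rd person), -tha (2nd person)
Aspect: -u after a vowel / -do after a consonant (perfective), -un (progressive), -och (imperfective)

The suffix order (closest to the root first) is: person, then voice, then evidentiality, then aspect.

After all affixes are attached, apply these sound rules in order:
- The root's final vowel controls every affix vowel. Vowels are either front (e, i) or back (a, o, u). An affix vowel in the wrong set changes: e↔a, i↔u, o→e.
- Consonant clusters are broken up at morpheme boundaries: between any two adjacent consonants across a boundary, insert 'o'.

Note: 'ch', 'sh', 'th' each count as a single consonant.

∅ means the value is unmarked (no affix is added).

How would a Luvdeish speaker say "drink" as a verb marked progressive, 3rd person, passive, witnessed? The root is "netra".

netraranoraaun

Attach person 3rd person -ran → netraran.
Attach voice passive -ra → netraranra.
Attach evidentiality witnessed -e → netraranrae.
Attach aspect progressive -un → netraranraeun.
Apply vowel harmony: netraranraeun → netraranraaun.
Apply epenthesis: netraranraaun → netraranoraaun.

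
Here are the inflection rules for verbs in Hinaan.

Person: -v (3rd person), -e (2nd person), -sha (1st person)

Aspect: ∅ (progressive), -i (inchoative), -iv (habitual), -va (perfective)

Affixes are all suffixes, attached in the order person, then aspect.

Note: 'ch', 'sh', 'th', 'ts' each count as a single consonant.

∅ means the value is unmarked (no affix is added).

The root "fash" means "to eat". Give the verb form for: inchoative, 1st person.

Attach person 1st person -sha → fashsha.
Attach aspect inchoative -i → fashshai.

fashshai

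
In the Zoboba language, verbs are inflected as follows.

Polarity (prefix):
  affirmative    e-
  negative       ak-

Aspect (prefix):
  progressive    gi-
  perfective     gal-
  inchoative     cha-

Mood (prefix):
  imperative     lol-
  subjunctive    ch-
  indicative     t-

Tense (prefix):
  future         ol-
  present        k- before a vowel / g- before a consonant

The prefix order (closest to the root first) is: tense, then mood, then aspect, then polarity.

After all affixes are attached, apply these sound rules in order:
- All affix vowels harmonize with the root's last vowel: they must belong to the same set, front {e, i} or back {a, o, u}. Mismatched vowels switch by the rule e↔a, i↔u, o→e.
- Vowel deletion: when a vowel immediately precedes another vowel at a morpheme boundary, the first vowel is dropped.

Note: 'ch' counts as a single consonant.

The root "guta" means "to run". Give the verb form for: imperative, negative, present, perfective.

Attach tense present g- (before consonant 'g') → gguta.
Attach mood imperative lol- → lolgguta.
Attach aspect perfective gal- → gallolgguta.
Attach polarity negative ak- → akgallolgguta.
Vowel harmony: no change.
Vowel deletion: no change.

akgallolgguta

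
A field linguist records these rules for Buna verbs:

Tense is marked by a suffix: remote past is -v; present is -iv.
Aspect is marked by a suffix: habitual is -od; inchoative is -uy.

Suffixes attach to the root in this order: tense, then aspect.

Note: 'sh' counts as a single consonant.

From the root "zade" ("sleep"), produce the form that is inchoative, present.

zadeivuy

Attach tense present -iv → zadeiv.
Attach aspect inchoative -uy → zadeivuy.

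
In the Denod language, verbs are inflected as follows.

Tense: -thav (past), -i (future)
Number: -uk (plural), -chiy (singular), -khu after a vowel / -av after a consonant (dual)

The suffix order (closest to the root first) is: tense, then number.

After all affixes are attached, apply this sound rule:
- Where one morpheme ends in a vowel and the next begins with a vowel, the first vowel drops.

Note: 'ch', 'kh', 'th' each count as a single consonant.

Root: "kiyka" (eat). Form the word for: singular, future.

kiykichiy

Attach tense future -i → kiykai.
Attach number singular -chiy → kiykaichiy.
Apply vowel deletion: kiykaichiy → kiykichiy.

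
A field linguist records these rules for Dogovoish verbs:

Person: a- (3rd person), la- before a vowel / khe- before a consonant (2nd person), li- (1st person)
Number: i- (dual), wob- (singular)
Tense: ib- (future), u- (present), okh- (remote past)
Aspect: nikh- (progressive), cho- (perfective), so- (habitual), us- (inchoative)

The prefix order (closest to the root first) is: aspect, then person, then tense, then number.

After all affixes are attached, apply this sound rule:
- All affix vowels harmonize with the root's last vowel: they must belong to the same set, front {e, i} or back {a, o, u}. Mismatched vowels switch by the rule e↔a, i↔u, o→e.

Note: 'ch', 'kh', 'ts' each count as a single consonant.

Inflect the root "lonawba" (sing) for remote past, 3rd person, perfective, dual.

uokhacholonawba

Attach aspect perfective cho- → cholonawba.
Attach person 3rd person a- → acholonawba.
Attach tense remote past okh- → okhacholonawba.
Attach number dual i- → iokhacholonawba.
Apply vowel harmony: iokhacholonawba → uokhacholonawba.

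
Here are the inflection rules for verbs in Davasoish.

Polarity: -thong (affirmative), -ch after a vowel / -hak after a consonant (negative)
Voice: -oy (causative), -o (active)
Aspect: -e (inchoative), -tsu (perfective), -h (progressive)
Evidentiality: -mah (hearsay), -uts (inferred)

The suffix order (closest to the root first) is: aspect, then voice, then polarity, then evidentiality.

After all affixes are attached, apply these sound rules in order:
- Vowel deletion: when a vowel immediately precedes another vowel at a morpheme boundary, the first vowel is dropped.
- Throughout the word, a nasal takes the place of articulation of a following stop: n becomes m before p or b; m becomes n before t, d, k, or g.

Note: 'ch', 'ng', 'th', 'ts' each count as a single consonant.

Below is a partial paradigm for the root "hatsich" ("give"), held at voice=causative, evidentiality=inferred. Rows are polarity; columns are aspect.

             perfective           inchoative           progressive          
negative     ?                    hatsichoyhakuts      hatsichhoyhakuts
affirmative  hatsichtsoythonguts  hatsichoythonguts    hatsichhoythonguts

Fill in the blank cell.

hatsichtsoyhakuts

Attach aspect perfective -tsu → hatsichtsu.
Attach voice causative -oy → hatsichtsuoy.
Attach polarity negative -hak (after consonant 'y') → hatsichtsuoyhak.
Attach evidentiality inferred -uts → hatsichtsuoyhakuts.
Apply vowel deletion: hatsichtsuoyhakuts → hatsichtsoyhakuts.
Nasal assimilation: no change.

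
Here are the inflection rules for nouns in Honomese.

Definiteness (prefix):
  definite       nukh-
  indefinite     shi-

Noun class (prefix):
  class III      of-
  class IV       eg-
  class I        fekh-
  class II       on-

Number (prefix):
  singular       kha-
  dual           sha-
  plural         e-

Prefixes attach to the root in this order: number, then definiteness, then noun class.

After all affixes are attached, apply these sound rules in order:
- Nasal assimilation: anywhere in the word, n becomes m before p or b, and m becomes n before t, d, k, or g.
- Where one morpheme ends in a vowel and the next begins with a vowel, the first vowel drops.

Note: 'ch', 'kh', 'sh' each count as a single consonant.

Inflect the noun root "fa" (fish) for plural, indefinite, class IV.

egshefa

Attach number plural e- → efa.
Attach definiteness indefinite shi- → shiefa.
Attach noun class class IV eg- → egshiefa.
Nasal assimilation: no change.
Apply vowel deletion: egshiefa → egshefa.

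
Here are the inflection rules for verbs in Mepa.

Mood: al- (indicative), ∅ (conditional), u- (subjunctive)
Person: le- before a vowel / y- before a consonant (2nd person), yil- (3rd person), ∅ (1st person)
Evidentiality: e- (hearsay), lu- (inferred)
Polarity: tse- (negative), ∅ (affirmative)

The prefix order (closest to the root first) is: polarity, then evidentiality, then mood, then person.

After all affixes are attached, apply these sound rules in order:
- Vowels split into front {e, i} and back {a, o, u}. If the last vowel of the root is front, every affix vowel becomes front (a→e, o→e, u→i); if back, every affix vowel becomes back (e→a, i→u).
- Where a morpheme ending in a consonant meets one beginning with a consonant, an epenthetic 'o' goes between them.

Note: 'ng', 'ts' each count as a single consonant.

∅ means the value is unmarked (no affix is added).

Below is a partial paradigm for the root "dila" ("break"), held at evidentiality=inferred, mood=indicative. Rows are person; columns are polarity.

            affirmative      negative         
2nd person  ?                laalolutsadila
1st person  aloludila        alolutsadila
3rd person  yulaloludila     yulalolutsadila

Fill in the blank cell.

polarity = affirmative: zero marking, form stays dila.
Attach evidentiality inferred lu- → ludila.
Attach mood indicative al- → alludila.
Attach person 2nd person le- (before vowel 'a') → lealludila.
Apply vowel harmony: lealludila → laalludila.
Apply epenthesis: laalludila → laaloludila.

laaloludila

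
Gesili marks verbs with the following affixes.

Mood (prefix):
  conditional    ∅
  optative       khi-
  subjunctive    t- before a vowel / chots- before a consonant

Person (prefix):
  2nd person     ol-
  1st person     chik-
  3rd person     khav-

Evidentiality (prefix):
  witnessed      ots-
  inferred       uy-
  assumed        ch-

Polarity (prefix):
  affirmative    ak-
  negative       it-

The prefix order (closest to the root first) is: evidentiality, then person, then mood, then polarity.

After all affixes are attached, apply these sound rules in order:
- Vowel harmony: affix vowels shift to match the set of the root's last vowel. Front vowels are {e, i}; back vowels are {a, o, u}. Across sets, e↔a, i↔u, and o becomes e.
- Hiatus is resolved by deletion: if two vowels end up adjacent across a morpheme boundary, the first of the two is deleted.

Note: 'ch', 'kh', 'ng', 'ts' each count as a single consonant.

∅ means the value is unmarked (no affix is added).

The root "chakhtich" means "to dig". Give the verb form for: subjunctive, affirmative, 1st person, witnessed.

ekchetschiketschakhtich

Attach evidentiality witnessed ots- → otschakhtich.
Attach person 1st person chik- → chikotschakhtich.
Attach mood subjunctive chots- (before consonant 'ch') → chotschikotschakhtich.
Attach polarity affirmative ak- → akchotschikotschakhtich.
Apply vowel harmony: akchotschikotschakhtich → ekchetschiketschakhtich.
Vowel deletion: no change.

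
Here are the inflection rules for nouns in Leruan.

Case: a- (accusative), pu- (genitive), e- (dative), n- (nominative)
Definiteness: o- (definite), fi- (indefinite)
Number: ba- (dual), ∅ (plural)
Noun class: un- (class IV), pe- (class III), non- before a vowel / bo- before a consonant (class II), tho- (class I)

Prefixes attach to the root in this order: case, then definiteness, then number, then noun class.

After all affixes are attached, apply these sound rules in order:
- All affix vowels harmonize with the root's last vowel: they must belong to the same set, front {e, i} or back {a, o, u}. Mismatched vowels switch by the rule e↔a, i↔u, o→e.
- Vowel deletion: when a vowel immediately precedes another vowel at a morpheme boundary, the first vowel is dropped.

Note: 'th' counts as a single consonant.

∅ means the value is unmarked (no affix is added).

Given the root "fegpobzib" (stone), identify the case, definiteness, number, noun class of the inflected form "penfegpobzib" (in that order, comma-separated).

nominative, definite, plural, class III

Segment: pe-o-n-fegpobzib.
case: n- → nominative.
definiteness: o- → definite.
number: ∅ → plural.
noun class: pe- → class III.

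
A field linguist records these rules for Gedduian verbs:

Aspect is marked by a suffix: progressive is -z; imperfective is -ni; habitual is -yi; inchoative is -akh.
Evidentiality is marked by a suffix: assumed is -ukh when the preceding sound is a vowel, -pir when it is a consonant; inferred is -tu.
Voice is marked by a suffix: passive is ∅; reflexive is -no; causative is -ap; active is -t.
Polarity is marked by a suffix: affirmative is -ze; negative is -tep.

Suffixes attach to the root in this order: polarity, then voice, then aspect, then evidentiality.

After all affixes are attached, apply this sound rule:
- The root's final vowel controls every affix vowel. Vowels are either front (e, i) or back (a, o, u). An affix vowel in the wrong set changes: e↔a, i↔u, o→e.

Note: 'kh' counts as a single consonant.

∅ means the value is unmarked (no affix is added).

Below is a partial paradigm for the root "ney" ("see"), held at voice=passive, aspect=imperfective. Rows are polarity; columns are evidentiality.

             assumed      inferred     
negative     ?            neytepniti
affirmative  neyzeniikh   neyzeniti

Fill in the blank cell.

Attach polarity negative -tep → neytep.
voice = passive: zero marking, form stays neytep.
Attach aspect imperfective -ni → neytepni.
Attach evidentiality assumed -ukh (after vowel 'i') → neytepniukh.
Apply vowel harmony: neytepniukh → neytepniikh.

neytepniikh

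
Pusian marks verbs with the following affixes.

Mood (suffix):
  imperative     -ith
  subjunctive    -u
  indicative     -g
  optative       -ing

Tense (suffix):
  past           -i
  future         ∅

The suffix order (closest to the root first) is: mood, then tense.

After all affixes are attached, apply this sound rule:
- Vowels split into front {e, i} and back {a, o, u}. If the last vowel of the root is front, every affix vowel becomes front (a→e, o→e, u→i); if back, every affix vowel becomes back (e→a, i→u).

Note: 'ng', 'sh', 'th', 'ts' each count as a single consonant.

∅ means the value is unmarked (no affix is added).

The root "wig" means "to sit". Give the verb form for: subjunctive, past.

wigii

Attach mood subjunctive -u → wigu.
Attach tense past -i → wigui.
Apply vowel harmony: wigui → wigii.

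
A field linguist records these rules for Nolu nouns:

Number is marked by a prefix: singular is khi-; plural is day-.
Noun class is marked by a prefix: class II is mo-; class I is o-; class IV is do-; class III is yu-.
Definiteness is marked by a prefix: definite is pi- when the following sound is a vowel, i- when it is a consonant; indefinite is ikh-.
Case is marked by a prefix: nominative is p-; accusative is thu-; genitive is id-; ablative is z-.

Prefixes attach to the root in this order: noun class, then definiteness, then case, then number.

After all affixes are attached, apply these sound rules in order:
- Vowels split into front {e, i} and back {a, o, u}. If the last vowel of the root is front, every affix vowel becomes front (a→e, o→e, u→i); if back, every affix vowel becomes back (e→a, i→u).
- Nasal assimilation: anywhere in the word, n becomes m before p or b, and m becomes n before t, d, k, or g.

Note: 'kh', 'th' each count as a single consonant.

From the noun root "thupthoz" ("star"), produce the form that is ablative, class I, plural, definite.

dayzpuothupthoz

Attach noun class class I o- → othupthoz.
Attach definiteness definite pi- (before vowel 'o') → piothupthoz.
Attach case ablative z- → zpiothupthoz.
Attach number plural day- → dayzpiothupthoz.
Apply vowel harmony: dayzpiothupthoz → dayzpuothupthoz.
Nasal assimilation: no change.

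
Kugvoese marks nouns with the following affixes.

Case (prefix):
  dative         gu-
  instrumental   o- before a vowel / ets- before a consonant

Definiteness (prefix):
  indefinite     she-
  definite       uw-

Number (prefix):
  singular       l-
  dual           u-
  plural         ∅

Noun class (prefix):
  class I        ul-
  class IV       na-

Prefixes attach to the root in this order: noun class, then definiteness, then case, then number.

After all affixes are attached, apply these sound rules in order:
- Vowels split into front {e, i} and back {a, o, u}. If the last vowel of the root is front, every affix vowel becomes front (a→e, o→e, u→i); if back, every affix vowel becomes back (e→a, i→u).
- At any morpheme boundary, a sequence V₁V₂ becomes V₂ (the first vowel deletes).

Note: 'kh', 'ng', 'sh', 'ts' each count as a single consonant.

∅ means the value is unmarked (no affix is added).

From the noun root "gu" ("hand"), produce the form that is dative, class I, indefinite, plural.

gushulgu

Attach noun class class I ul- → ulgu.
Attach definiteness indefinite she- → sheulgu.
Attach case dative gu- → gusheulgu.
number = plural: zero marking, form stays gusheulgu.
Apply vowel harmony: gusheulgu → gushaulgu.
Apply vowel deletion: gushaulgu → gushulgu.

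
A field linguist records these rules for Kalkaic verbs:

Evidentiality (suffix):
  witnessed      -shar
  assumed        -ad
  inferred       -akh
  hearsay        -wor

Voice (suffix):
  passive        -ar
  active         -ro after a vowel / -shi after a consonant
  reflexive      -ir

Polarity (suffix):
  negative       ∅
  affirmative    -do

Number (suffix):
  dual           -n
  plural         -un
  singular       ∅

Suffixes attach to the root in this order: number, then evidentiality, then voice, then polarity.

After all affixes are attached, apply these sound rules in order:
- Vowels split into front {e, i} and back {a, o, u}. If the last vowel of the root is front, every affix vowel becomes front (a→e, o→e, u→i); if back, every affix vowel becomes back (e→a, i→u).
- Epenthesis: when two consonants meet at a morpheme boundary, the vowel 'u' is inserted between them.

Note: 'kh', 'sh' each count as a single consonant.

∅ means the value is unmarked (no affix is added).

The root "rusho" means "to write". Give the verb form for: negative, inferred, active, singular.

number = singular: zero marking, form stays rusho.
Attach evidentiality inferred -akh → rushoakh.
Attach voice active -shi (after consonant 'kh') → rushoakhshi.
polarity = negative: zero marking, form stays rushoakhshi.
Apply vowel harmony: rushoakhshi → rushoakhshu.
Apply epenthesis: rushoakhshu → rushoakhushu.

rushoakhushu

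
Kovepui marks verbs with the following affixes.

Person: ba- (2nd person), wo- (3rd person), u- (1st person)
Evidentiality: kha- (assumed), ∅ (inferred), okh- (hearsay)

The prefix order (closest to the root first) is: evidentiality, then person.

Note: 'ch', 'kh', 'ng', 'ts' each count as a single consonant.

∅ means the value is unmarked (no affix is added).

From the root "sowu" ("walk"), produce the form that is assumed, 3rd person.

Attach evidentiality assumed kha- → khasowu.
Attach person 3rd person wo- → wokhasowu.

wokhasowu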